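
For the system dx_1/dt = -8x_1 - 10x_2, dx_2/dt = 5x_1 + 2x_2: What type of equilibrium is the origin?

A = [[-8,-10],[5,2]]; det(A-λI) = λ^2 + 6λ + 34.
λ = -3 ± 5i: negative real part.

stable spiral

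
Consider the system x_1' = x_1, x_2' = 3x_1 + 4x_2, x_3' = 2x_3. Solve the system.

x_1(t) = C_1e^(t), x_2(t) = -C_1e^(t) + C_2e^(4t), x_3(t) = C_3e^(2t)

Coefficient matrix A = [[1, 0, 0], [3, 4, 0], [0, 0, 2]].
det(A - λI) = 0 gives eigenvalues λ = 1, 4, 2.
For λ=1: eigenvector (1,-1,0).
For λ=4: eigenvector (0,1,0).
For λ=2: eigenvector (0,0,1).
General solution: C_1e^(t)(1,-1,0) + C_2e^(4t)(0,1,0) + C_3e^(2t)(0,0,1).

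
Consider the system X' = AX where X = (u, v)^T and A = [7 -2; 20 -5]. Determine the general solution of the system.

Coefficient matrix A = [[7, -2], [20, -5]].
Characteristic polynomial det(A - λI) = λ^2 - 2λ + 5 = 0.
Eigenvalues λ = 1 ± 2i (complex conjugate pair).
For λ=1+2i: an eigenvector is (-1,-3) - i(0,-1) = (-1, -3 + i).
A real fundamental pair from Re and Im of e^((1+2i)t)v: X_1 = e^(t)(cos(2t)·(-1,-3) + sin(2t)·(0,-1)), X_2 = e^(t)(sin(2t)·(-1,-3) - cos(2t)·(0,-1)).
General solution: c_1X_1 + c_2X_2.

u(t) = -c_1e^(t)cos(2t) - c_2e^(t)sin(2t), v(t) = -c_1e^(t)sin(2t) - 3c_1e^(t)cos(2t) - 3c_2e^(t)sin(2t) + c_2e^(t)cos(2t)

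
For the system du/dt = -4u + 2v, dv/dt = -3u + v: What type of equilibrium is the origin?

stable node

A = [[-4,2],[-3,1]]; det(A-λI) = λ^2 + 3λ + 2.
λ = -2, -1: both negative.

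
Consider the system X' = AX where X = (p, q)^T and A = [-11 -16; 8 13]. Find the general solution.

p(t) = -c_1e^(5t) + 2c_2e^(-3t), q(t) = c_1e^(5t) - c_2e^(-3t)

Coefficient matrix A = [[-11, -16], [8, 13]].
Characteristic polynomial det(A - λI) = λ^2 - 2λ - 15 = 0.
Eigenvalues λ = 5, -3.
For λ=5: (A-λI) row 1 is [-16, -16], so an eigenvector is (-1, 1).
For λ=-3: (A-λI) row 1 is [-8, -16], so an eigenvector is (2, -1).
General solution: c_1e^(5t)(-1,1) + c_2e^(-3t)(2,-1).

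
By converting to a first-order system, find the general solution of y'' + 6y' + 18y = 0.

y(t) = C_1e^(-3t)cos(3t) + C_2e^(-3t)sin(3t)

Let x_1 = y, x_2 = y'. Then x_1' = x_2 and x_2' = -18x_1 - 6x_2.
A = [[0,1],[-18,-6]]; det(A-λI) = λ^2 + 6λ + 18.
Eigenvalues λ = -3 ± 3i.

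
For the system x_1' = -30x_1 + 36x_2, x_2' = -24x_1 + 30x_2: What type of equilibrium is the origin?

A = [[-30,36],[-24,30]]; det(A-λI) = λ^2 - 36.
λ = -6, 6: opposite signs.

saddle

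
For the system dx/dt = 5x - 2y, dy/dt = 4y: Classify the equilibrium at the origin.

A = [[5,-2],[0,4]]; det(A-λI) = λ^2 - 9λ + 20.
λ = 4, 5: both positive.

unstable node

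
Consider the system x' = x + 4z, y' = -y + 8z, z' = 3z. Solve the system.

x(t) = c_2e^(t) + 2c_3e^(3t), y(t) = c_1e^(-t) + 2c_3e^(3t), z(t) = c_3e^(3t)

Coefficient matrix A = [[1, 0, 4], [0, -1, 8], [0, 0, 3]].
det(A - λI) = 0 gives eigenvalues λ = -1, 1, 3.
For λ=-1: eigenvector (0,1,0).
For λ=1: eigenvector (1,0,0).
For λ=3: eigenvector (2,2,1).
General solution: c_1e^(-t)(0,1,0) + c_2e^(t)(1,0,0) + c_3e^(3t)(2,2,1).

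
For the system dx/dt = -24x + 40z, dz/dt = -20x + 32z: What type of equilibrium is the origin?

unstable spiral

A = [[-24,40],[-20,32]]; det(A-λI) = λ^2 - 8λ + 32.
λ = 4 ± 4i: positive real part.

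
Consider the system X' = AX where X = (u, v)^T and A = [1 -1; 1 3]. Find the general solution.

Coefficient matrix A = [[1, -1], [1, 3]].
Characteristic polynomial det(A - λI) = λ^2 - 4λ + 4 = 0.
Single eigenvalue λ = 2 with algebraic multiplicity 2.
Eigenvector v = (1,-1); generalized eigenvector w with (A-λI)w=v is (1,-2).
General solution: e^(2t)[C_1·v + C_2·(t·v + w)].

u(t) = C_1e^(2t) + C_2te^(2t) + C_2e^(2t), v(t) = -C_1e^(2t) - C_2te^(2t) - 2C_2e^(2t)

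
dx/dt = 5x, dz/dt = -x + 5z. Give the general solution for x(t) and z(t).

Coefficient matrix A = [[5, 0], [-1, 5]].
Characteristic polynomial det(A - λI) = λ^2 - 10λ + 25 = 0.
Single eigenvalue λ = 5 with algebraic multiplicity 2.
Eigenvector v = (0,-1); generalized eigenvector w with (A-λI)w=v is (1,1).
General solution: e^(5t)[c_1·v + c_2·(t·v + w)].

x(t) = c_2e^(5t), z(t) = -c_1e^(5t) - c_2te^(5t) + c_2e^(5t)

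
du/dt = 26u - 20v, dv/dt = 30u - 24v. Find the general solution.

Coefficient matrix A = [[26, -20], [30, -24]].
Characteristic polynomial det(A - λI) = λ^2 - 2λ - 24 = 0.
Eigenvalues λ = 6, -4.
For λ=6: (A-λI) row 1 is [20, -20], so an eigenvector is (-1, -1).
For λ=-4: (A-λI) row 1 is [30, -20], so an eigenvector is (-2, -3).
General solution: K_1e^(6t)(-1,-1) + K_2e^(-4t)(-2,-3).

u(t) = -K_1e^(6t) - 2K_2e^(-4t), v(t) = -K_1e^(6t) - 3K_2e^(-4t)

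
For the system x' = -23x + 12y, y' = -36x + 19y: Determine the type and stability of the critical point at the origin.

A = [[-23,12],[-36,19]]; det(A-λI) = λ^2 + 4λ - 5.
λ = 1, -5: opposite signs.

saddle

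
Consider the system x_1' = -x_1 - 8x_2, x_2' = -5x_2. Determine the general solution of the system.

Coefficient matrix A = [[-1, -8], [0, -5]].
Characteristic polynomial det(A - λI) = λ^2 + 6λ + 5 = 0.
Eigenvalues λ = -5, -1.
For λ=-5: (A-λI) row 1 is [4, -8], so an eigenvector is (2, 1).
For λ=-1: (A-λI) row 1 is [0, -8], so an eigenvector is (1, 0).
General solution: K_1e^(-5t)(2,1) + K_2e^(-t)(1,0).

x_1(t) = 2K_1e^(-5t) + K_2e^(-t), x_2(t) = K_1e^(-5t)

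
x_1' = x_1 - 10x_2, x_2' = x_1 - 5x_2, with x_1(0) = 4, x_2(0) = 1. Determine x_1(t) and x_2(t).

x_1(t) = 2e^(-2t)sin(t) + 4e^(-2t)cos(t), x_2(t) = e^(-2t)sin(t) + e^(-2t)cos(t)

Coefficient matrix A = [[1, -10], [1, -5]].
Characteristic polynomial det(A - λI) = λ^2 + 4λ + 5 = 0.
Eigenvalues λ = -2 ± i (complex conjugate pair).
For λ=-2+i: an eigenvector is (3,1) - i(-1,0) = (3 + i, 1).
A real fundamental pair from Re and Im of e^((-2+i)t)v: X_1 = e^(-2t)(cos(t)·(3,1) + sin(t)·(-1,0)), X_2 = e^(-2t)(sin(t)·(3,1) - cos(t)·(-1,0)).
General solution: C_1X_1 + C_2X_2.
Applying x_1(0)=4, x_2(0)=1 gives C_1=1, C_2=1.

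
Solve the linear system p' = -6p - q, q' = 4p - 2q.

p(t) = -K_1e^(-4t) - K_2te^(-4t) + 2K_2e^(-4t), q(t) = 2K_1e^(-4t) + 2K_2te^(-4t) - 3K_2e^(-4t)

Coefficient matrix A = [[-6, -1], [4, -2]].
Characteristic polynomial det(A - λI) = λ^2 + 8λ + 16 = 0.
Single eigenvalue λ = -4 with algebraic multiplicity 2.
Eigenvector v = (-1,2); generalized eigenvector w with (A-λI)w=v is (2,-3).
General solution: e^(-4t)[K_1·v + K_2·(t·v + w)].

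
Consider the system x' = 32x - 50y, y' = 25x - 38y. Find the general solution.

x(t) = -K_1e^(-3t)sin(5t) - 3K_1e^(-3t)cos(5t) - 3K_2e^(-3t)sin(5t) + K_2e^(-3t)cos(5t), y(t) = -K_1e^(-3t)sin(5t) - 2K_1e^(-3t)cos(5t) - 2K_2e^(-3t)sin(5t) + K_2e^(-3t)cos(5t)

Coefficient matrix A = [[32, -50], [25, -38]].
Characteristic polynomial det(A - λI) = λ^2 + 6λ + 34 = 0.
Eigenvalues λ = -3 ± 5i (complex conjugate pair).
For λ=-3+5i: an eigenvector is (-3,-2) - i(-1,-1) = (-3 + i, -2 + i).
A real fundamental pair from Re and Im of e^((-3+5i)t)v: X_1 = e^(-3t)(cos(5t)·(-3,-2) + sin(5t)·(-1,-1)), X_2 = e^(-3t)(sin(5t)·(-3,-2) - cos(5t)·(-1,-1)).
General solution: K_1X_1 + K_2X_2.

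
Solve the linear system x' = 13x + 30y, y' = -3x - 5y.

x(t) = -C_1e^(4t)sin(3t) + 3C_1e^(4t)cos(3t) + 3C_2e^(4t)sin(3t) + C_2e^(4t)cos(3t), y(t) = -C_1e^(4t)cos(3t) - C_2e^(4t)sin(3t)

Coefficient matrix A = [[13, 30], [-3, -5]].
Characteristic polynomial det(A - λI) = λ^2 - 8λ + 25 = 0.
Eigenvalues λ = 4 ± 3i (complex conjugate pair).
For λ=4+3i: an eigenvector is (3,-1) - i(-1,0) = (3 + i, -1).
A real fundamental pair from Re and Im of e^((4+3i)t)v: X_1 = e^(4t)(cos(3t)·(3,-1) + sin(3t)·(-1,0)), X_2 = e^(4t)(sin(3t)·(3,-1) - cos(3t)·(-1,0)).
General solution: C_1X_1 + C_2X_2.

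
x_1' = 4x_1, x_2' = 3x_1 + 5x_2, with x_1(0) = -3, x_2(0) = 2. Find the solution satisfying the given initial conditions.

Coefficient matrix A = [[4, 0], [3, 5]].
Characteristic polynomial det(A - λI) = λ^2 - 9λ + 20 = 0.
Eigenvalues λ = 4, 5.
For λ=4: (A-λI) row 2 is [3, 1], so an eigenvector is (1, -3).
For λ=5: (A-λI) row 1 is [-1, 0], so an eigenvector is (0, -1).
General solution: K_1e^(4t)(1,-3) + K_2e^(5t)(0,-1).
Applying x_1(0)=-3, x_2(0)=2 gives K_1=-3, K_2=7.

x_1(t) = -3e^(4t), x_2(t) = -7e^(5t) + 9e^(4t)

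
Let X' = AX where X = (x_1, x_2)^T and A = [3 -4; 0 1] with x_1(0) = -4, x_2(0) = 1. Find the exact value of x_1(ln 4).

A = [[3,-4],[0,1]]; eigenvalues λ = 1, 3.
Eigenvectors: (-2,-1) for λ=1, (1,0) for λ=3.
From the initial condition, c_1 = -1, c_2 = -6.
x_1(ln 4) = (-1)(4^1)(-2) + (-6)(4^3)(1) = -376.

-376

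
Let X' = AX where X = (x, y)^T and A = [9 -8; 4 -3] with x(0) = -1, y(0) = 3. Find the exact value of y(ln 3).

A = [[9,-8],[4,-3]]; eigenvalues λ = 1, 5.
Eigenvectors: (1,1) for λ=1, (-2,-1) for λ=5.
From the initial condition, c_1 = 7, c_2 = 4.
y(ln 3) = (7)(3^1)(1) + (4)(3^5)(-1) = -951.

-951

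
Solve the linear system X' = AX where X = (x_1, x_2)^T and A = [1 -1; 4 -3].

Coefficient matrix A = [[1, -1], [4, -3]].
Characteristic polynomial det(A - λI) = λ^2 + 2λ + 1 = 0.
Single eigenvalue λ = -1 with algebraic multiplicity 2.
Eigenvector v = (1,2); generalized eigenvector w with (A-λI)w=v is (-1,-3).
General solution: e^(-t)[c_1·v + c_2·(t·v + w)].

x_1(t) = c_1e^(-t) + c_2te^(-t) - c_2e^(-t), x_2(t) = 2c_1e^(-t) + 2c_2te^(-t) - 3c_2e^(-t)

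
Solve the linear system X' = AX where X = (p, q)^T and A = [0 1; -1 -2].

p(t) = C_1e^(-t) + C_2te^(-t) + 2C_2e^(-t), q(t) = -C_1e^(-t) - C_2te^(-t) - C_2e^(-t)

Coefficient matrix A = [[0, 1], [-1, -2]].
Characteristic polynomial det(A - λI) = λ^2 + 2λ + 1 = 0.
Single eigenvalue λ = -1 with algebraic multiplicity 2.
Eigenvector v = (1,-1); generalized eigenvector w with (A-λI)w=v is (2,-1).
General solution: e^(-t)[C_1·v + C_2·(t·v + w)].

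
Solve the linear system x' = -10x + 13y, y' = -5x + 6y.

Coefficient matrix A = [[-10, 13], [-5, 6]].
Characteristic polynomial det(A - λI) = λ^2 + 4λ + 5 = 0.
Eigenvalues λ = -2 ± i (complex conjugate pair).
For λ=-2+i: an eigenvector is (2,1) - i(-3,-2) = (2 + 3i, 1 + 2i).
A real fundamental pair from Re and Im of e^((-2+i)t)v: X_1 = e^(-2t)(cos(t)·(2,1) + sin(t)·(-3,-2)), X_2 = e^(-2t)(sin(t)·(2,1) - cos(t)·(-3,-2)).
General solution: c_1X_1 + c_2X_2.

x(t) = -3c_1e^(-2t)sin(t) + 2c_1e^(-2t)cos(t) + 2c_2e^(-2t)sin(t) + 3c_2e^(-2t)cos(t), y(t) = -2c_1e^(-2t)sin(t) + c_1e^(-2t)cos(t) + c_2e^(-2t)sin(t) + 2c_2e^(-2t)cos(t)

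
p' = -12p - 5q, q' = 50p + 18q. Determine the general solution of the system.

p(t) = -C_1e^(3t)sin(5t) + C_2e^(3t)cos(5t), q(t) = 3C_1e^(3t)sin(5t) + C_1e^(3t)cos(5t) + C_2e^(3t)sin(5t) - 3C_2e^(3t)cos(5t)

Coefficient matrix A = [[-12, -5], [50, 18]].
Characteristic polynomial det(A - λI) = λ^2 - 6λ + 34 = 0.
Eigenvalues λ = 3 ± 5i (complex conjugate pair).
For λ=3+5i: an eigenvector is (0,1) - i(-1,3) = (0 + i, 1 - 3i).
A real fundamental pair from Re and Im of e^((3+5i)t)v: X_1 = e^(3t)(cos(5t)·(0,1) + sin(5t)·(-1,3)), X_2 = e^(3t)(sin(5t)·(0,1) - cos(5t)·(-1,3)).
General solution: C_1X_1 + C_2X_2.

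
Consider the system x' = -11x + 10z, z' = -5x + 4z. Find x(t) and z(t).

x(t) = C_1e^(-t) - 2C_2e^(-6t), z(t) = C_1e^(-t) - C_2e^(-6t)

Coefficient matrix A = [[-11, 10], [-5, 4]].
Characteristic polynomial det(A - λI) = λ^2 + 7λ + 6 = 0.
Eigenvalues λ = -1, -6.
For λ=-1: (A-λI) row 1 is [-10, 10], so an eigenvector is (1, 1).
For λ=-6: (A-λI) row 1 is [-5, 10], so an eigenvector is (-2, -1).
General solution: C_1e^(-t)(1,1) + C_2e^(-6t)(-2,-1).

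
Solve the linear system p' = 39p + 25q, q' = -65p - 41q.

p(t) = -c_1e^(-t)sin(5t) - 2c_1e^(-t)cos(5t) - 2c_2e^(-t)sin(5t) + c_2e^(-t)cos(5t), q(t) = 2c_1e^(-t)sin(5t) + 3c_1e^(-t)cos(5t) + 3c_2e^(-t)sin(5t) - 2c_2e^(-t)cos(5t)

Coefficient matrix A = [[39, 25], [-65, -41]].
Characteristic polynomial det(A - λI) = λ^2 + 2λ + 26 = 0.
Eigenvalues λ = -1 ± 5i (complex conjugate pair).
For λ=-1+5i: an eigenvector is (-2,3) - i(-1,2) = (-2 + i, 3 - 2i).
A real fundamental pair from Re and Im of e^((-1+5i)t)v: X_1 = e^(-t)(cos(5t)·(-2,3) + sin(5t)·(-1,2)), X_2 = e^(-t)(sin(5t)·(-2,3) - cos(5t)·(-1,2)).
General solution: c_1X_1 + c_2X_2.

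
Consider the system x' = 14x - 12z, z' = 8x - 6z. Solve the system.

x(t) = -3C_1e^(6t) - C_2e^(2t), z(t) = -2C_1e^(6t) - C_2e^(2t)

Coefficient matrix A = [[14, -12], [8, -6]].
Characteristic polynomial det(A - λI) = λ^2 - 8λ + 12 = 0.
Eigenvalues λ = 6, 2.
For λ=6: (A-λI) row 1 is [8, -12], so an eigenvector is (-3, -2).
For λ=2: (A-λI) row 1 is [12, -12], so an eigenvector is (-1, -1).
General solution: C_1e^(6t)(-3,-2) + C_2e^(2t)(-1,-1).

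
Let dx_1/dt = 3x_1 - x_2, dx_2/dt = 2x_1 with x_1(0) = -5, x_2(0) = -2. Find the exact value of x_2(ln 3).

-54

A = [[3,-1],[2,0]]; eigenvalues λ = 1, 2.
Eigenvectors: (-1,-2) for λ=1, (1,1) for λ=2.
From the initial condition, c_1 = -3, c_2 = -8.
x_2(ln 3) = (-3)(3^1)(-2) + (-8)(3^2)(1) = -54.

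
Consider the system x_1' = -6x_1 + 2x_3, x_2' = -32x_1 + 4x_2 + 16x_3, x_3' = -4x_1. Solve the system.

Coefficient matrix A = [[-6, 0, 2], [-32, 4, 16], [-4, 0, 0]].
det(A - λI) = 0 gives eigenvalues λ = -4, 4, -2.
For λ=-4: eigenvector (1,2,1).
For λ=4: eigenvector (0,1,0).
For λ=-2: eigenvector (-1,0,-2).
General solution: K_1e^(-4t)(1,2,1) + K_2e^(4t)(0,1,0) + K_3e^(-2t)(-1,0,-2).

x_1(t) = K_1e^(-4t) - K_3e^(-2t), x_2(t) = 2K_1e^(-4t) + K_2e^(4t), x_3(t) = K_1e^(-4t) - 2K_3e^(-2t)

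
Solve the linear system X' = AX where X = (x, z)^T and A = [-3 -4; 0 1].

Coefficient matrix A = [[-3, -4], [0, 1]].
Characteristic polynomial det(A - λI) = λ^2 + 2λ - 3 = 0.
Eigenvalues λ = 1, -3.
For λ=1: (A-λI) row 1 is [-4, -4], so an eigenvector is (1, -1).
For λ=-3: (A-λI) row 1 is [0, -4], so an eigenvector is (1, 0).
General solution: C_1e^(t)(1,-1) + C_2e^(-3t)(1,0).

x(t) = C_1e^(t) + C_2e^(-3t), z(t) = -C_1e^(t)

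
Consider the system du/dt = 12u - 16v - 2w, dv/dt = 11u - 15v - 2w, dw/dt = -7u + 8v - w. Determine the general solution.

Coefficient matrix A = [[12, -16, -2], [11, -15, -2], [-7, 8, -1]].
det(A - λI) = 0 gives eigenvalues λ = -3, 1, -2.
For λ=-3: eigenvector (2,2,-1).
For λ=1: eigenvector (-4,-3,2).
For λ=-2: eigenvector (-1,-1,1).
General solution: K_1e^(-3t)(2,2,-1) + K_2e^(t)(-4,-3,2) + K_3e^(-2t)(-1,-1,1).

u(t) = 2K_1e^(-3t) - 4K_2e^(t) - K_3e^(-2t), v(t) = 2K_1e^(-3t) - 3K_2e^(t) - K_3e^(-2t), w(t) = -K_1e^(-3t) + 2K_2e^(t) + K_3e^(-2t)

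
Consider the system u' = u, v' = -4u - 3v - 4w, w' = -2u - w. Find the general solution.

u(t) = -K_3e^(t), v(t) = -2K_1e^(-t) + K_2e^(-3t), w(t) = K_1e^(-t) + K_3e^(t)

Coefficient matrix A = [[1, 0, 0], [-4, -3, -4], [-2, 0, -1]].
det(A - λI) = 0 gives eigenvalues λ = -1, -3, 1.
For λ=-1: eigenvector (0,-2,1).
For λ=-3: eigenvector (0,1,0).
For λ=1: eigenvector (-1,0,1).
General solution: K_1e^(-t)(0,-2,1) + K_2e^(-3t)(0,1,0) + K_3e^(t)(-1,0,1).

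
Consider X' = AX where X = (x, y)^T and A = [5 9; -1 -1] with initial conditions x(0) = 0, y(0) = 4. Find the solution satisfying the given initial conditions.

x(t) = 36te^(2t), y(t) = -12te^(2t) + 4e^(2t)

Coefficient matrix A = [[5, 9], [-1, -1]].
Characteristic polynomial det(A - λI) = λ^2 - 4λ + 4 = 0.
Single eigenvalue λ = 2 with algebraic multiplicity 2.
Eigenvector v = (3,-1); generalized eigenvector w with (A-λI)w=v is (-2,1).
General solution: e^(2t)[K_1·v + K_2·(t·v + w)].
Applying x(0)=0, y(0)=4 gives K_1=8, K_2=12.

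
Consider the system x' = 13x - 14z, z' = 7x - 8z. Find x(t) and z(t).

x(t) = -2c_1e^(6t) - c_2e^(-t), z(t) = -c_1e^(6t) - c_2e^(-t)

Coefficient matrix A = [[13, -14], [7, -8]].
Characteristic polynomial det(A - λI) = λ^2 - 5λ - 6 = 0.
Eigenvalues λ = 6, -1.
For λ=6: (A-λI) row 1 is [7, -14], so an eigenvector is (-2, -1).
For λ=-1: (A-λI) row 1 is [14, -14], so an eigenvector is (-1, -1).
General solution: c_1e^(6t)(-2,-1) + c_2e^(-t)(-1,-1).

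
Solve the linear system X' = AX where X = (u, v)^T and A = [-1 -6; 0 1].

Coefficient matrix A = [[-1, -6], [0, 1]].
Characteristic polynomial det(A - λI) = λ^2 - 1 = 0.
Eigenvalues λ = 1, -1.
For λ=1: (A-λI) row 1 is [-2, -6], so an eigenvector is (3, -1).
For λ=-1: (A-λI) row 1 is [0, -6], so an eigenvector is (1, 0).
General solution: C_1e^(t)(3,-1) + C_2e^(-t)(1,0).

u(t) = 3C_1e^(t) + C_2e^(-t), v(t) = -C_1e^(t)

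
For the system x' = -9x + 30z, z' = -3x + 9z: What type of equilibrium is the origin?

center

A = [[-9,30],[-3,9]]; det(A-λI) = λ^2 + 9.
λ = 0 ± 3i: zero real part.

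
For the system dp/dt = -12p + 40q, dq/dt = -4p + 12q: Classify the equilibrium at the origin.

A = [[-12,40],[-4,12]]; det(A-λI) = λ^2 + 16.
λ = 0 ± 4i: zero real part.

center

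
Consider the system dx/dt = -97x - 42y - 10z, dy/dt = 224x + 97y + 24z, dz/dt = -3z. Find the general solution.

x(t) = 7K_1e^(-t) - 3K_2e^(t) - K_3e^(-3t), y(t) = -16K_1e^(-t) + 7K_2e^(t) + 2K_3e^(-3t), z(t) = K_3e^(-3t)

Coefficient matrix A = [[-97, -42, -10], [224, 97, 24], [0, 0, -3]].
det(A - λI) = 0 gives eigenvalues λ = -1, 1, -3.
For λ=-1: eigenvector (7,-16,0).
For λ=1: eigenvector (-3,7,0).
For λ=-3: eigenvector (-1,2,1).
General solution: K_1e^(-t)(7,-16,0) + K_2e^(t)(-3,7,0) + K_3e^(-3t)(-1,2,1).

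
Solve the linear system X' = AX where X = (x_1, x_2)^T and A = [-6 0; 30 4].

Coefficient matrix A = [[-6, 0], [30, 4]].
Characteristic polynomial det(A - λI) = λ^2 + 2λ - 24 = 0.
Eigenvalues λ = 4, -6.
For λ=4: (A-λI) row 1 is [-10, 0], so an eigenvector is (0, -1).
For λ=-6: (A-λI) row 2 is [30, 10], so an eigenvector is (-1, 3).
General solution: c_1e^(4t)(0,-1) + c_2e^(-6t)(-1,3).

x_1(t) = -c_2e^(-6t), x_2(t) = -c_1e^(4t) + 3c_2e^(-6t)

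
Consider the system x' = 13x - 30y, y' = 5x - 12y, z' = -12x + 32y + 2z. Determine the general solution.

x(t) = 3K_1e^(3t) + 2K_3e^(-2t), y(t) = K_1e^(3t) + K_3e^(-2t), z(t) = -4K_1e^(3t) + K_2e^(2t) - 2K_3e^(-2t)

Coefficient matrix A = [[13, -30, 0], [5, -12, 0], [-12, 32, 2]].
det(A - λI) = 0 gives eigenvalues λ = 3, 2, -2.
For λ=3: eigenvector (3,1,-4).
For λ=2: eigenvector (0,0,1).
For λ=-2: eigenvector (2,1,-2).
General solution: K_1e^(3t)(3,1,-4) + K_2e^(2t)(0,0,1) + K_3e^(-2t)(2,1,-2).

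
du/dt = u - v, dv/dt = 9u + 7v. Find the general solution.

u(t) = c_1e^(4t) + c_2te^(4t), v(t) = -3c_1e^(4t) - 3c_2te^(4t) - c_2e^(4t)

Coefficient matrix A = [[1, -1], [9, 7]].
Characteristic polynomial det(A - λI) = λ^2 - 8λ + 16 = 0.
Single eigenvalue λ = 4 with algebraic multiplicity 2.
Eigenvector v = (1,-3); generalized eigenvector w with (A-λI)w=v is (0,-1).
General solution: e^(4t)[c_1·v + c_2·(t·v + w)].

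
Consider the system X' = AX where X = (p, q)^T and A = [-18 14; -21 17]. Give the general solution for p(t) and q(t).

Coefficient matrix A = [[-18, 14], [-21, 17]].
Characteristic polynomial det(A - λI) = λ^2 + λ - 12 = 0.
Eigenvalues λ = 3, -4.
For λ=3: (A-λI) row 1 is [-21, 14], so an eigenvector is (2, 3).
For λ=-4: (A-λI) row 1 is [-14, 14], so an eigenvector is (1, 1).
General solution: C_1e^(3t)(2,3) + C_2e^(-4t)(1,1).

p(t) = 2C_1e^(3t) + C_2e^(-4t), q(t) = 3C_1e^(3t) + C_2e^(-4t)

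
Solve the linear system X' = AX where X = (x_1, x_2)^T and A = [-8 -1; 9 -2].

Coefficient matrix A = [[-8, -1], [9, -2]].
Characteristic polynomial det(A - λI) = λ^2 + 10λ + 25 = 0.
Single eigenvalue λ = -5 with algebraic multiplicity 2.
Eigenvector v = (1,-3); generalized eigenvector w with (A-λI)w=v is (-1,2).
General solution: e^(-5t)[K_1·v + K_2·(t·v + w)].

x_1(t) = K_1e^(-5t) + K_2te^(-5t) - K_2e^(-5t), x_2(t) = -3K_1e^(-5t) - 3K_2te^(-5t) + 2K_2e^(-5t)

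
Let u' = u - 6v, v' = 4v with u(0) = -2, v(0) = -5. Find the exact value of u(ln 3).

774

A = [[1,-6],[0,4]]; eigenvalues λ = 4, 1.
Eigenvectors: (2,-1) for λ=4, (1,0) for λ=1.
From the initial condition, c_1 = 5, c_2 = -12.
u(ln 3) = (5)(3^4)(2) + (-12)(3^1)(1) = 774.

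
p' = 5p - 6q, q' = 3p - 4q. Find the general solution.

p(t) = c_1e^(-t) - 2c_2e^(2t), q(t) = c_1e^(-t) - c_2e^(2t)

Coefficient matrix A = [[5, -6], [3, -4]].
Characteristic polynomial det(A - λI) = λ^2 - λ - 2 = 0.
Eigenvalues λ = -1, 2.
For λ=-1: (A-λI) row 1 is [6, -6], so an eigenvector is (1, 1).
For λ=2: (A-λI) row 1 is [3, -6], so an eigenvector is (-2, -1).
General solution: c_1e^(-t)(1,1) + c_2e^(2t)(-2,-1).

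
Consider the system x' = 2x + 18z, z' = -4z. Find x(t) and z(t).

Coefficient matrix A = [[2, 18], [0, -4]].
Characteristic polynomial det(A - λI) = λ^2 + 2λ - 8 = 0.
Eigenvalues λ = -4, 2.
For λ=-4: (A-λI) row 1 is [6, 18], so an eigenvector is (3, -1).
For λ=2: (A-λI) row 1 is [0, 18], so an eigenvector is (1, 0).
General solution: c_1e^(-4t)(3,-1) + c_2e^(2t)(1,0).

x(t) = 3c_1e^(-4t) + c_2e^(2t), z(t) = -c_1e^(-4t)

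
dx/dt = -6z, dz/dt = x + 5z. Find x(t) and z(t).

Coefficient matrix A = [[0, -6], [1, 5]].
Characteristic polynomial det(A - λI) = λ^2 - 5λ + 6 = 0.
Eigenvalues λ = 3, 2.
For λ=3: (A-λI) row 1 is [-3, -6], so an eigenvector is (-2, 1).
For λ=2: (A-λI) row 1 is [-2, -6], so an eigenvector is (3, -1).
General solution: K_1e^(3t)(-2,1) + K_2e^(2t)(3,-1).

x(t) = -2K_1e^(3t) + 3K_2e^(2t), z(t) = K_1e^(3t) - K_2e^(2t)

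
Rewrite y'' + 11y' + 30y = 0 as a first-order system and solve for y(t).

y(t) = K_1e^(-6t) + K_2e^(-5t)

Let x_1 = y, x_2 = y'. Then x_1' = x_2 and x_2' = -30x_1 - 11x_2.
A = [[0,1],[-30,-11]]; det(A-λI) = λ^2 + 11λ + 30.
Eigenvalues λ = -6, -5 with eigenvectors (1,-6), (1,-5).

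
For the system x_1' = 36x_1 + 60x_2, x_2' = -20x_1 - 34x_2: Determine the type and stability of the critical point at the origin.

saddle

A = [[36,60],[-20,-34]]; det(A-λI) = λ^2 - 2λ - 24.
λ = 6, -4: opposite signs.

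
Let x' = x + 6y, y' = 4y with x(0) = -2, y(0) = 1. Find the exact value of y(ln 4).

A = [[1,6],[0,4]]; eigenvalues λ = 1, 4.
Eigenvectors: (-1,0) for λ=1, (2,1) for λ=4.
From the initial condition, c_1 = 4, c_2 = 1.
y(ln 4) = (4)(4^1)(0) + (1)(4^4)(1) = 256.

256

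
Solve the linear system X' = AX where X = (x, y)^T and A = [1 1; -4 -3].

x(t) = -C_1e^(-t) - C_2te^(-t), y(t) = 2C_1e^(-t) + 2C_2te^(-t) - C_2e^(-t)

Coefficient matrix A = [[1, 1], [-4, -3]].
Characteristic polynomial det(A - λI) = λ^2 + 2λ + 1 = 0.
Single eigenvalue λ = -1 with algebraic multiplicity 2.
Eigenvector v = (-1,2); generalized eigenvector w with (A-λI)w=v is (0,-1).
General solution: e^(-t)[C_1·v + C_2·(t·v + w)].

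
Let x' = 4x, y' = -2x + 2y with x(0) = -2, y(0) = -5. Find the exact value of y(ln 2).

A = [[4,0],[-2,2]]; eigenvalues λ = 2, 4.
Eigenvectors: (0,1) for λ=2, (1,-1) for λ=4.
From the initial condition, c_1 = -7, c_2 = -2.
y(ln 2) = (-7)(2^2)(1) + (-2)(2^4)(-1) = 4.

4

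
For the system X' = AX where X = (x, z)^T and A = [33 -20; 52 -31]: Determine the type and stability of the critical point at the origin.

A = [[33,-20],[52,-31]]; det(A-λI) = λ^2 - 2λ + 17.
λ = 1 ± 4i: positive real part.

unstable spiral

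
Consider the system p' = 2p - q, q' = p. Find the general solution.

p(t) = -C_1e^(t) - C_2te^(t) + 2C_2e^(t), q(t) = -C_1e^(t) - C_2te^(t) + 3C_2e^(t)

Coefficient matrix A = [[2, -1], [1, 0]].
Characteristic polynomial det(A - λI) = λ^2 - 2λ + 1 = 0.
Single eigenvalue λ = 1 with algebraic multiplicity 2.
Eigenvector v = (-1,-1); generalized eigenvector w with (A-λI)w=v is (2,3).
General solution: e^(t)[C_1·v + C_2·(t·v + w)].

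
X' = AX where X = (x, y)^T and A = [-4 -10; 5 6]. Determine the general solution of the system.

Coefficient matrix A = [[-4, -10], [5, 6]].
Characteristic polynomial det(A - λI) = λ^2 - 2λ + 26 = 0.
Eigenvalues λ = 1 ± 5i (complex conjugate pair).
For λ=1+5i: an eigenvector is (1,0) - i(-1,1) = (1 + i, 0 - i).
A real fundamental pair from Re and Im of e^((1+5i)t)v: X_1 = e^(t)(cos(5t)·(1,0) + sin(5t)·(-1,1)), X_2 = e^(t)(sin(5t)·(1,0) - cos(5t)·(-1,1)).
General solution: K_1X_1 + K_2X_2.

x(t) = -K_1e^(t)sin(5t) + K_1e^(t)cos(5t) + K_2e^(t)sin(5t) + K_2e^(t)cos(5t), y(t) = K_1e^(t)sin(5t) - K_2e^(t)cos(5t)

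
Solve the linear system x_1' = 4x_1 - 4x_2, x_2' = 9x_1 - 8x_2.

x_1(t) = 2c_1e^(-2t) + 2c_2te^(-2t) - c_2e^(-2t), x_2(t) = 3c_1e^(-2t) + 3c_2te^(-2t) - 2c_2e^(-2t)

Coefficient matrix A = [[4, -4], [9, -8]].
Characteristic polynomial det(A - λI) = λ^2 + 4λ + 4 = 0.
Single eigenvalue λ = -2 with algebraic multiplicity 2.
Eigenvector v = (2,3); generalized eigenvector w with (A-λI)w=v is (-1,-2).
General solution: e^(-2t)[c_1·v + c_2·(t·v + w)].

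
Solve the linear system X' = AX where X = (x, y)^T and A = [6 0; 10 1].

x(t) = K_1e^(6t), y(t) = 2K_1e^(6t) - K_2e^(t)

Coefficient matrix A = [[6, 0], [10, 1]].
Characteristic polynomial det(A - λI) = λ^2 - 7λ + 6 = 0.
Eigenvalues λ = 6, 1.
For λ=6: (A-λI) row 2 is [10, -5], so an eigenvector is (1, 2).
For λ=1: (A-λI) row 1 is [5, 0], so an eigenvector is (0, -1).
General solution: K_1e^(6t)(1,2) + K_2e^(t)(0,-1).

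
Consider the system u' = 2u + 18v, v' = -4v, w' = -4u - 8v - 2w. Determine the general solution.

u(t) = K_1e^(2t) - 3K_2e^(-4t), v(t) = K_2e^(-4t), w(t) = -K_1e^(2t) - 2K_2e^(-4t) + K_3e^(-2t)

Coefficient matrix A = [[2, 18, 0], [0, -4, 0], [-4, -8, -2]].
det(A - λI) = 0 gives eigenvalues λ = 2, -4, -2.
For λ=2: eigenvector (1,0,-1).
For λ=-4: eigenvector (-3,1,-2).
For λ=-2: eigenvector (0,0,1).
General solution: K_1e^(2t)(1,0,-1) + K_2e^(-4t)(-3,1,-2) + K_3e^(-2t)(0,0,1).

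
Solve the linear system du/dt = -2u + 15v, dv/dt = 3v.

Coefficient matrix A = [[-2, 15], [0, 3]].
Characteristic polynomial det(A - λI) = λ^2 - λ - 6 = 0.
Eigenvalues λ = -2, 3.
For λ=-2: (A-λI) row 1 is [0, 15], so an eigenvector is (-1, 0).
For λ=3: (A-λI) row 1 is [-5, 15], so an eigenvector is (3, 1).
General solution: c_1e^(-2t)(-1,0) + c_2e^(3t)(3,1).

u(t) = -c_1e^(-2t) + 3c_2e^(3t), v(t) = c_2e^(3t)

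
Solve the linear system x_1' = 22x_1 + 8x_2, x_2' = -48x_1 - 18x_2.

x_1(t) = -K_1e^(6t) - K_2e^(-2t), x_2(t) = 2K_1e^(6t) + 3K_2e^(-2t)

Coefficient matrix A = [[22, 8], [-48, -18]].
Characteristic polynomial det(A - λI) = λ^2 - 4λ - 12 = 0.
Eigenvalues λ = 6, -2.
For λ=6: (A-λI) row 1 is [16, 8], so an eigenvector is (-1, 2).
For λ=-2: (A-λI) row 1 is [24, 8], so an eigenvector is (-1, 3).
General solution: K_1e^(6t)(-1,2) + K_2e^(-2t)(-1,3).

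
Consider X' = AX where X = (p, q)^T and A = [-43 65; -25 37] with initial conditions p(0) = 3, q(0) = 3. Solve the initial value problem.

p(t) = 15e^(-3t)sin(5t) + 3e^(-3t)cos(5t), q(t) = 9e^(-3t)sin(5t) + 3e^(-3t)cos(5t)

Coefficient matrix A = [[-43, 65], [-25, 37]].
Characteristic polynomial det(A - λI) = λ^2 + 6λ + 34 = 0.
Eigenvalues λ = -3 ± 5i (complex conjugate pair).
For λ=-3+5i: an eigenvector is (3,2) - i(2,1) = (3 - 2i, 2 - i).
A real fundamental pair from Re and Im of e^((-3+5i)t)v: X_1 = e^(-3t)(cos(5t)·(3,2) + sin(5t)·(2,1)), X_2 = e^(-3t)(sin(5t)·(3,2) - cos(5t)·(2,1)).
General solution: K_1X_1 + K_2X_2.
Applying p(0)=3, q(0)=3 gives K_1=3, K_2=3.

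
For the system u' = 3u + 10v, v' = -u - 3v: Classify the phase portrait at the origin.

center

A = [[3,10],[-1,-3]]; det(A-λI) = λ^2 + 1.
λ = 0 ± i: zero real part.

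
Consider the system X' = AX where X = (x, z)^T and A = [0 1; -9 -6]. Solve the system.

Coefficient matrix A = [[0, 1], [-9, -6]].
Characteristic polynomial det(A - λI) = λ^2 + 6λ + 9 = 0.
Single eigenvalue λ = -3 with algebraic multiplicity 2.
Eigenvector v = (-1,3); generalized eigenvector w with (A-λI)w=v is (0,-1).
General solution: e^(-3t)[C_1·v + C_2·(t·v + w)].

x(t) = -C_1e^(-3t) - C_2te^(-3t), z(t) = 3C_1e^(-3t) + 3C_2te^(-3t) - C_2e^(-3t)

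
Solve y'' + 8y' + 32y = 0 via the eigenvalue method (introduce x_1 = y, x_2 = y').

y(t) = K_1e^(-4t)cos(4t) + K_2e^(-4t)sin(4t)

Let x_1 = y, x_2 = y'. Then x_1' = x_2 and x_2' = -32x_1 - 8x_2.
A = [[0,1],[-32,-8]]; det(A-λI) = λ^2 + 8λ + 32.
Eigenvalues λ = -4 ± 4i.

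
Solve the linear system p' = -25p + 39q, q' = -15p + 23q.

p(t) = -2c_1e^(-t)sin(3t) - 3c_1e^(-t)cos(3t) - 3c_2e^(-t)sin(3t) + 2c_2e^(-t)cos(3t), q(t) = -c_1e^(-t)sin(3t) - 2c_1e^(-t)cos(3t) - 2c_2e^(-t)sin(3t) + c_2e^(-t)cos(3t)

Coefficient matrix A = [[-25, 39], [-15, 23]].
Characteristic polynomial det(A - λI) = λ^2 + 2λ + 10 = 0.
Eigenvalues λ = -1 ± 3i (complex conjugate pair).
For λ=-1+3i: an eigenvector is (-3,-2) - i(-2,-1) = (-3 + 2i, -2 + i).
A real fundamental pair from Re and Im of e^((-1+3i)t)v: X_1 = e^(-t)(cos(3t)·(-3,-2) + sin(3t)·(-2,-1)), X_2 = e^(-t)(sin(3t)·(-3,-2) - cos(3t)·(-2,-1)).
General solution: c_1X_1 + c_2X_2.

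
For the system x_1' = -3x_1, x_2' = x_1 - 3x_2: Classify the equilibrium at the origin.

A = [[-3,0],[1,-3]]; det(A-λI) = λ^2 + 6λ + 9.
repeated λ = -3 with a single eigenvector.

stable improper node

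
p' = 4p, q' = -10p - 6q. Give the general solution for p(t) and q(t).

Coefficient matrix A = [[4, 0], [-10, -6]].
Characteristic polynomial det(A - λI) = λ^2 + 2λ - 24 = 0.
Eigenvalues λ = 4, -6.
For λ=4: (A-λI) row 2 is [-10, -10], so an eigenvector is (-1, 1).
For λ=-6: (A-λI) row 1 is [10, 0], so an eigenvector is (0, 1).
General solution: K_1e^(4t)(-1,1) + K_2e^(-6t)(0,1).

p(t) = -K_1e^(4t), q(t) = K_1e^(4t) + K_2e^(-6t)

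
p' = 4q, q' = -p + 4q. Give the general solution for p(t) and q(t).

p(t) = -2K_1e^(2t) - 2K_2te^(2t) + K_2e^(2t), q(t) = -K_1e^(2t) - K_2te^(2t)

Coefficient matrix A = [[0, 4], [-1, 4]].
Characteristic polynomial det(A - λI) = λ^2 - 4λ + 4 = 0.
Single eigenvalue λ = 2 with algebraic multiplicity 2.
Eigenvector v = (-2,-1); generalized eigenvector w with (A-λI)w=v is (1,0).
General solution: e^(2t)[K_1·v + K_2·(t·v + w)].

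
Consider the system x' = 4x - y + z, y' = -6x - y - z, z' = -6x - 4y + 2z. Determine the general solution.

x(t) = c_2e^(4t) - c_3e^(3t), y(t) = c_1e^(-2t) - c_2e^(4t) + c_3e^(3t), z(t) = c_1e^(-2t) - c_2e^(4t) + 2c_3e^(3t)

Coefficient matrix A = [[4, -1, 1], [-6, -1, -1], [-6, -4, 2]].
det(A - λI) = 0 gives eigenvalues λ = -2, 4, 3.
For λ=-2: eigenvector (0,1,1).
For λ=4: eigenvector (1,-1,-1).
For λ=3: eigenvector (-1,1,2).
General solution: c_1e^(-2t)(0,1,1) + c_2e^(4t)(1,-1,-1) + c_3e^(3t)(-1,1,2).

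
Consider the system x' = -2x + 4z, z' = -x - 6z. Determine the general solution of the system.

Coefficient matrix A = [[-2, 4], [-1, -6]].
Characteristic polynomial det(A - λI) = λ^2 + 8λ + 16 = 0.
Single eigenvalue λ = -4 with algebraic multiplicity 2.
Eigenvector v = (2,-1); generalized eigenvector w with (A-λI)w=v is (-1,1).
General solution: e^(-4t)[K_1·v + K_2·(t·v + w)].

x(t) = 2K_1e^(-4t) + 2K_2te^(-4t) - K_2e^(-4t), z(t) = -K_1e^(-4t) - K_2te^(-4t) + K_2e^(-4t)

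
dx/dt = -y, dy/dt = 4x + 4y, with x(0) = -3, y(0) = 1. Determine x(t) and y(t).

Coefficient matrix A = [[0, -1], [4, 4]].
Characteristic polynomial det(A - λI) = λ^2 - 4λ + 4 = 0.
Single eigenvalue λ = 2 with algebraic multiplicity 2.
Eigenvector v = (1,-2); generalized eigenvector w with (A-λI)w=v is (-2,3).
General solution: e^(2t)[C_1·v + C_2·(t·v + w)].
Applying x(0)=-3, y(0)=1 gives C_1=7, C_2=5.

x(t) = 5te^(2t) - 3e^(2t), y(t) = -10te^(2t) + e^(2t)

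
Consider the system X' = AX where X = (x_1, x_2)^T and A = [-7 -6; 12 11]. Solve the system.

Coefficient matrix A = [[-7, -6], [12, 11]].
Characteristic polynomial det(A - λI) = λ^2 - 4λ - 5 = 0.
Eigenvalues λ = -1, 5.
For λ=-1: (A-λI) row 1 is [-6, -6], so an eigenvector is (1, -1).
For λ=5: (A-λI) row 1 is [-12, -6], so an eigenvector is (1, -2).
General solution: K_1e^(-t)(1,-1) + K_2e^(5t)(1,-2).

x_1(t) = K_1e^(-t) + K_2e^(5t), x_2(t) = -K_1e^(-t) - 2K_2e^(5t)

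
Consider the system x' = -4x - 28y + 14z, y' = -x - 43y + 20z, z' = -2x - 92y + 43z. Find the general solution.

Coefficient matrix A = [[-4, -28, 14], [-1, -43, 20], [-2, -92, 43]].
det(A - λI) = 0 gives eigenvalues λ = -4, 3, -3.
For λ=-4: eigenvector (1,1,2).
For λ=3: eigenvector (2,3,7).
For λ=-3: eigenvector (0,1,2).
General solution: K_1e^(-4t)(1,1,2) + K_2e^(3t)(2,3,7) + K_3e^(-3t)(0,1,2).

x(t) = K_1e^(-4t) + 2K_2e^(3t), y(t) = K_1e^(-4t) + 3K_2e^(3t) + K_3e^(-3t), z(t) = 2K_1e^(-4t) + 7K_2e^(3t) + 2K_3e^(-3t)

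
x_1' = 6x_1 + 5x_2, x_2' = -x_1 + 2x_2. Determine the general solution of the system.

Coefficient matrix A = [[6, 5], [-1, 2]].
Characteristic polynomial det(A - λI) = λ^2 - 8λ + 17 = 0.
Eigenvalues λ = 4 ± i (complex conjugate pair).
For λ=4+i: an eigenvector is (1,0) - i(2,-1) = (1 - 2i, 0 + i).
A real fundamental pair from Re and Im of e^((4+i)t)v: X_1 = e^(4t)(cos(t)·(1,0) + sin(t)·(2,-1)), X_2 = e^(4t)(sin(t)·(1,0) - cos(t)·(2,-1)).
General solution: C_1X_1 + C_2X_2.

x_1(t) = 2C_1e^(4t)sin(t) + C_1e^(4t)cos(t) + C_2e^(4t)sin(t) - 2C_2e^(4t)cos(t), x_2(t) = -C_1e^(4t)sin(t) + C_2e^(4t)cos(t)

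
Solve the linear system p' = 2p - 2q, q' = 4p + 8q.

Coefficient matrix A = [[2, -2], [4, 8]].
Characteristic polynomial det(A - λI) = λ^2 - 10λ + 24 = 0.
Eigenvalues λ = 4, 6.
For λ=4: (A-λI) row 1 is [-2, -2], so an eigenvector is (1, -1).
For λ=6: (A-λI) row 1 is [-4, -2], so an eigenvector is (-1, 2).
General solution: K_1e^(4t)(1,-1) + K_2e^(6t)(-1,2).

p(t) = K_1e^(4t) - K_2e^(6t), q(t) = -K_1e^(4t) + 2K_2e^(6t)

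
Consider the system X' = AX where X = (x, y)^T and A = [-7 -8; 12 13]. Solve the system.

Coefficient matrix A = [[-7, -8], [12, 13]].
Characteristic polynomial det(A - λI) = λ^2 - 6λ + 5 = 0.
Eigenvalues λ = 1, 5.
For λ=1: (A-λI) row 1 is [-8, -8], so an eigenvector is (1, -1).
For λ=5: (A-λI) row 1 is [-12, -8], so an eigenvector is (2, -3).
General solution: K_1e^(t)(1,-1) + K_2e^(5t)(2,-3).

x(t) = K_1e^(t) + 2K_2e^(5t), y(t) = -K_1e^(t) - 3K_2e^(5t)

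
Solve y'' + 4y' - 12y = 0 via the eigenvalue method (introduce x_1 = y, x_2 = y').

y(t) = K_1e^(-6t) + K_2e^(2t)

Let x_1 = y, x_2 = y'. Then x_1' = x_2 and x_2' = 12x_1 - 4x_2.
A = [[0,1],[12,-4]]; det(A-λI) = λ^2 + 4λ - 12.
Eigenvalues λ = -6, 2 with eigenvectors (1,-6), (1,2).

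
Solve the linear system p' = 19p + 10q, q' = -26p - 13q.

p(t) = K_1e^(3t)sin(2t) + 2K_1e^(3t)cos(2t) + 2K_2e^(3t)sin(2t) - K_2e^(3t)cos(2t), q(t) = -2K_1e^(3t)sin(2t) - 3K_1e^(3t)cos(2t) - 3K_2e^(3t)sin(2t) + 2K_2e^(3t)cos(2t)

Coefficient matrix A = [[19, 10], [-26, -13]].
Characteristic polynomial det(A - λI) = λ^2 - 6λ + 13 = 0.
Eigenvalues λ = 3 ± 2i (complex conjugate pair).
For λ=3+2i: an eigenvector is (2,-3) - i(1,-2) = (2 - i, -3 + 2i).
A real fundamental pair from Re and Im of e^((3+2i)t)v: X_1 = e^(3t)(cos(2t)·(2,-3) + sin(2t)·(1,-2)), X_2 = e^(3t)(sin(2t)·(2,-3) - cos(2t)·(1,-2)).
General solution: K_1X_1 + K_2X_2.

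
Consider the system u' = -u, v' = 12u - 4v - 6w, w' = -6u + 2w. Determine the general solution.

Coefficient matrix A = [[-1, 0, 0], [12, -4, -6], [-6, 0, 2]].
det(A - λI) = 0 gives eigenvalues λ = 2, -4, -1.
For λ=2: eigenvector (0,-1,1).
For λ=-4: eigenvector (0,1,0).
For λ=-1: eigenvector (1,0,2).
General solution: K_1e^(2t)(0,-1,1) + K_2e^(-4t)(0,1,0) + K_3e^(-t)(1,0,2).

u(t) = K_3e^(-t), v(t) = -K_1e^(2t) + K_2e^(-4t), w(t) = K_1e^(2t) + 2K_3e^(-t)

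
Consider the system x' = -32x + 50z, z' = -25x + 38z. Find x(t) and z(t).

Coefficient matrix A = [[-32, 50], [-25, 38]].
Characteristic polynomial det(A - λI) = λ^2 - 6λ + 34 = 0.
Eigenvalues λ = 3 ± 5i (complex conjugate pair).
For λ=3+5i: an eigenvector is (-3,-2) - i(1,1) = (-3 - i, -2 - i).
A real fundamental pair from Re and Im of e^((3+5i)t)v: X_1 = e^(3t)(cos(5t)·(-3,-2) + sin(5t)·(1,1)), X_2 = e^(3t)(sin(5t)·(-3,-2) - cos(5t)·(1,1)).
General solution: K_1X_1 + K_2X_2.

x(t) = K_1e^(3t)sin(5t) - 3K_1e^(3t)cos(5t) - 3K_2e^(3t)sin(5t) - K_2e^(3t)cos(5t), z(t) = K_1e^(3t)sin(5t) - 2K_1e^(3t)cos(5t) - 2K_2e^(3t)sin(5t) - K_2e^(3t)cos(5t)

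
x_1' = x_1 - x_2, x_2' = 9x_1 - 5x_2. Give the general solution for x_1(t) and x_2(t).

Coefficient matrix A = [[1, -1], [9, -5]].
Characteristic polynomial det(A - λI) = λ^2 + 4λ + 4 = 0.
Single eigenvalue λ = -2 with algebraic multiplicity 2.
Eigenvector v = (-1,-3); generalized eigenvector w with (A-λI)w=v is (-1,-2).
General solution: e^(-2t)[C_1·v + C_2·(t·v + w)].

x_1(t) = -C_1e^(-2t) - C_2te^(-2t) - C_2e^(-2t), x_2(t) = -3C_1e^(-2t) - 3C_2te^(-2t) - 2C_2e^(-2t)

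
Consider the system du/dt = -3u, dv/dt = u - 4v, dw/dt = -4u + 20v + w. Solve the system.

u(t) = C_1e^(-3t), v(t) = C_1e^(-3t) + C_2e^(-4t), w(t) = -4C_1e^(-3t) - 4C_2e^(-4t) + C_3e^(t)

Coefficient matrix A = [[-3, 0, 0], [1, -4, 0], [-4, 20, 1]].
det(A - λI) = 0 gives eigenvalues λ = -3, -4, 1.
For λ=-3: eigenvector (1,1,-4).
For λ=-4: eigenvector (0,1,-4).
For λ=1: eigenvector (0,0,1).
General solution: C_1e^(-3t)(1,1,-4) + C_2e^(-4t)(0,1,-4) + C_3e^(t)(0,0,1).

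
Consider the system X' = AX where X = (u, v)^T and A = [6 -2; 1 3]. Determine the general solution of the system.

u(t) = 2C_1e^(5t) - C_2e^(4t), v(t) = C_1e^(5t) - C_2e^(4t)

Coefficient matrix A = [[6, -2], [1, 3]].
Characteristic polynomial det(A - λI) = λ^2 - 9λ + 20 = 0.
Eigenvalues λ = 5, 4.
For λ=5: (A-λI) row 1 is [1, -2], so an eigenvector is (2, 1).
For λ=4: (A-λI) row 1 is [2, -2], so an eigenvector is (-1, -1).
General solution: C_1e^(5t)(2,1) + C_2e^(4t)(-1,-1).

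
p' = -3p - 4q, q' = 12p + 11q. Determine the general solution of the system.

Coefficient matrix A = [[-3, -4], [12, 11]].
Characteristic polynomial det(A - λI) = λ^2 - 8λ + 15 = 0.
Eigenvalues λ = 5, 3.
For λ=5: (A-λI) row 1 is [-8, -4], so an eigenvector is (-1, 2).
For λ=3: (A-λI) row 1 is [-6, -4], so an eigenvector is (-2, 3).
General solution: c_1e^(5t)(-1,2) + c_2e^(3t)(-2,3).

p(t) = -c_1e^(5t) - 2c_2e^(3t), q(t) = 2c_1e^(5t) + 3c_2e^(3t)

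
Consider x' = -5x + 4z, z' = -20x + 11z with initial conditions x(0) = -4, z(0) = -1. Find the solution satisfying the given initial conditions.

x(t) = 7e^(3t)sin(4t) - 4e^(3t)cos(4t), z(t) = 18e^(3t)sin(4t) - e^(3t)cos(4t)

Coefficient matrix A = [[-5, 4], [-20, 11]].
Characteristic polynomial det(A - λI) = λ^2 - 6λ + 25 = 0.
Eigenvalues λ = 3 ± 4i (complex conjugate pair).
For λ=3+4i: an eigenvector is (0,-1) - i(-1,-2) = (0 + i, -1 + 2i).
A real fundamental pair from Re and Im of e^((3+4i)t)v: X_1 = e^(3t)(cos(4t)·(0,-1) + sin(4t)·(-1,-2)), X_2 = e^(3t)(sin(4t)·(0,-1) - cos(4t)·(-1,-2)).
General solution: C_1X_1 + C_2X_2.
Applying x(0)=-4, z(0)=-1 gives C_1=-7, C_2=-4.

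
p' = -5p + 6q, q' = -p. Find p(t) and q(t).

Coefficient matrix A = [[-5, 6], [-1, 0]].
Characteristic polynomial det(A - λI) = λ^2 + 5λ + 6 = 0.
Eigenvalues λ = -2, -3.
For λ=-2: (A-λI) row 1 is [-3, 6], so an eigenvector is (2, 1).
For λ=-3: (A-λI) row 1 is [-2, 6], so an eigenvector is (3, 1).
General solution: C_1e^(-2t)(2,1) + C_2e^(-3t)(3,1).

p(t) = 2C_1e^(-2t) + 3C_2e^(-3t), q(t) = C_1e^(-2t) + C_2e^(-3t)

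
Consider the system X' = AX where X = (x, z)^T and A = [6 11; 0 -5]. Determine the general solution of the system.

x(t) = -c_1e^(-5t) - c_2e^(6t), z(t) = c_1e^(-5t)

Coefficient matrix A = [[6, 11], [0, -5]].
Characteristic polynomial det(A - λI) = λ^2 - λ - 30 = 0.
Eigenvalues λ = -5, 6.
For λ=-5: (A-λI) row 1 is [11, 11], so an eigenvector is (-1, 1).
For λ=6: (A-λI) row 1 is [0, 11], so an eigenvector is (-1, 0).
General solution: c_1e^(-5t)(-1,1) + c_2e^(6t)(-1,0).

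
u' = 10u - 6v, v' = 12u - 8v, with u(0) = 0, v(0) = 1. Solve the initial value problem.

Coefficient matrix A = [[10, -6], [12, -8]].
Characteristic polynomial det(A - λI) = λ^2 - 2λ - 8 = 0.
Eigenvalues λ = -2, 4.
For λ=-2: (A-λI) row 1 is [12, -6], so an eigenvector is (-1, -2).
For λ=4: (A-λI) row 1 is [6, -6], so an eigenvector is (1, 1).
General solution: K_1e^(-2t)(-1,-2) + K_2e^(4t)(1,1).
Applying u(0)=0, v(0)=1 gives K_1=-1, K_2=-1.

u(t) = -e^(4t) + e^(-2t), v(t) = -e^(4t) + 2e^(-2t)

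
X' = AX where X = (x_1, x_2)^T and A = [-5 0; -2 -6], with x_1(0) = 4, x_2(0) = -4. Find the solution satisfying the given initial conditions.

Coefficient matrix A = [[-5, 0], [-2, -6]].
Characteristic polynomial det(A - λI) = λ^2 + 11λ + 30 = 0.
Eigenvalues λ = -5, -6.
For λ=-5: (A-λI) row 2 is [-2, -1], so an eigenvector is (-1, 2).
For λ=-6: (A-λI) row 1 is [1, 0], so an eigenvector is (0, 1).
General solution: K_1e^(-5t)(-1,2) + K_2e^(-6t)(0,1).
Applying x_1(0)=4, x_2(0)=-4 gives K_1=-4, K_2=4.

x_1(t) = 4e^(-5t), x_2(t) = -8e^(-5t) + 4e^(-6t)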